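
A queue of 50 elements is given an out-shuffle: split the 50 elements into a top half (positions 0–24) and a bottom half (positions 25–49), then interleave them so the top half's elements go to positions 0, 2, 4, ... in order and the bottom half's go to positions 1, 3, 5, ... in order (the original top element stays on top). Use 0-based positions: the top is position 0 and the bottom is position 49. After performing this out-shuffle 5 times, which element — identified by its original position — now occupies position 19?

Work backwards from position 19, undoing one out-shuffle at a time:
19 ← 34 ← 17 ← 33 ← 41 ← 45
So the element now at position 19 started at position 45.

45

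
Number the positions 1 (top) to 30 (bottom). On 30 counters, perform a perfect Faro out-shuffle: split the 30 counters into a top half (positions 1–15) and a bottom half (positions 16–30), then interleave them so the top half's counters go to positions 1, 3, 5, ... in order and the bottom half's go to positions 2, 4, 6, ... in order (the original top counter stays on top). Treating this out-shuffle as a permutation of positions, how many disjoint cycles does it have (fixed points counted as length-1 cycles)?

3

Trace each unvisited position around until it returns:
(1) (2 3 5 9 17 4 ... len 28) (30)
3 cycles in total.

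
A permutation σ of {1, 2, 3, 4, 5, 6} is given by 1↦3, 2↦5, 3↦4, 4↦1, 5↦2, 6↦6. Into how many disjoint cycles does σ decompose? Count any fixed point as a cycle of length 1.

Cycle decomposition: (1 3 4) (2 5) (6).
3 cycles.

3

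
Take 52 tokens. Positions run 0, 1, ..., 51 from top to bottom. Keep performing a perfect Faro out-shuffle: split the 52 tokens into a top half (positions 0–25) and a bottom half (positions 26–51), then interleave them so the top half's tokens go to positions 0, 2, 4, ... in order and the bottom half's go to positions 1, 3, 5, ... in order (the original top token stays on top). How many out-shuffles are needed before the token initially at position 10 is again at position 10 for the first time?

8

Follow position 10 under repeated out-shuffles:
10 → 20 → 40 → 29 → 7 → 14 → 28 → 5 → 10
It first returns after 8 out-shuffles.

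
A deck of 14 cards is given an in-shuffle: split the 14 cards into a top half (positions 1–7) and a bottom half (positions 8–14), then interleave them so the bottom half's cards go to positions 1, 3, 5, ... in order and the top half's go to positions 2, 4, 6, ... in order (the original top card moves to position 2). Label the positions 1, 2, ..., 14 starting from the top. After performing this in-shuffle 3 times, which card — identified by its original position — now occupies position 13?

11

Work backwards from position 13, undoing one in-shuffle at a time:
13 ← 14 ← 7 ← 11
So the card now at position 13 started at position 11.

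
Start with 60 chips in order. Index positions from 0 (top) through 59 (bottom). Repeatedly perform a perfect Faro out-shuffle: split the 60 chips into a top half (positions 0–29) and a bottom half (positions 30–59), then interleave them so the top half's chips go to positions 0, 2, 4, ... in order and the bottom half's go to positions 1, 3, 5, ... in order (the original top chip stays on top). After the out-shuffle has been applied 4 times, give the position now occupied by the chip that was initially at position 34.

13

Track the chip's position through each out-shuffle:
34 → 9 → 18 → 36 → 13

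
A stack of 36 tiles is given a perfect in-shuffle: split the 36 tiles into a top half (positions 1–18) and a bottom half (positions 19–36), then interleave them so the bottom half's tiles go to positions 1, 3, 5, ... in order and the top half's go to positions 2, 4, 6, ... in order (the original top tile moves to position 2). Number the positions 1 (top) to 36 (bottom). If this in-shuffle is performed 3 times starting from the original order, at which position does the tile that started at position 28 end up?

Track the tile's position through each in-shuffle:
28 → 19 → 1 → 2

2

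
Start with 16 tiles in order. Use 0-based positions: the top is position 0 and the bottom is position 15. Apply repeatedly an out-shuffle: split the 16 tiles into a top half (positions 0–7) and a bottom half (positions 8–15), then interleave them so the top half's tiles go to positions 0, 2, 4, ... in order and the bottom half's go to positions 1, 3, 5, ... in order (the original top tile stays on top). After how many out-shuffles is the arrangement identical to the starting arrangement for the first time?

The out-shuffle permutes the 16 positions with cycle lengths [1, 1, 2, 4, 4, 4].
Every tile is home exactly when every cycle has completed a whole number of laps, i.e. after lcm(1, 2, 4) = 4 out-shuffles.

4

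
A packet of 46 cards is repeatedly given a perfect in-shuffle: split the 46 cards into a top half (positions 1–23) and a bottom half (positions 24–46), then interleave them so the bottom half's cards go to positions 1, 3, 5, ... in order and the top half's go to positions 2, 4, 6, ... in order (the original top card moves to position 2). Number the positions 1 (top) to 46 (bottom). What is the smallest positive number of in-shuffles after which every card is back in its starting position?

The in-shuffle permutes the 46 positions with cycle lengths [23, 23].
Every card is home exactly when every cycle has completed a whole number of laps, i.e. after lcm(23) = 23 in-shuffles.

23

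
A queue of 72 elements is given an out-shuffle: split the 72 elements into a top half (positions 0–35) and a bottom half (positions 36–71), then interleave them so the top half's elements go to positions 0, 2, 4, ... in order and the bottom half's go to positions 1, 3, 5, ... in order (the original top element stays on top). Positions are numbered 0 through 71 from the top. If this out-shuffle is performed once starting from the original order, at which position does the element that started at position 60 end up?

49

Track the element's position through each out-shuffle:
60 → 49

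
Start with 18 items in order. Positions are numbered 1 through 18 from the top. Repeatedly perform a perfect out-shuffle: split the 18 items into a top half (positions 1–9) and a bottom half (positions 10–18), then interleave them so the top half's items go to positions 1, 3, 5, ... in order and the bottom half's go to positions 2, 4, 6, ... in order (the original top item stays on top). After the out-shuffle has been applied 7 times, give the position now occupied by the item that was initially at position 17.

9

Track the item's position through each out-shuffle:
17 → 16 → 14 → 10 → 2 → 3 → 5 → 9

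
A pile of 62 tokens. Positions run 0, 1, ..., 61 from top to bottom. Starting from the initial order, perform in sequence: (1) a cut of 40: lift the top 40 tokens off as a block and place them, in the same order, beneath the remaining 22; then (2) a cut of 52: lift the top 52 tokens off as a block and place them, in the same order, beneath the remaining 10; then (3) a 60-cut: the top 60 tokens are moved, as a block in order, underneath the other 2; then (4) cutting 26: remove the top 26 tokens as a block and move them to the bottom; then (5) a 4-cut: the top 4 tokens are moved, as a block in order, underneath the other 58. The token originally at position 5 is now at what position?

Track the token from position 5 forward through each operation:
  after op 1 (cut 40): 5 → 27
  after op 2 (cut 52): 27 → 37
  after op 3 (cut 60): 37 → 39
  after op 4 (cut 26): 39 → 13
  after op 5 (cut 4): 13 → 9

9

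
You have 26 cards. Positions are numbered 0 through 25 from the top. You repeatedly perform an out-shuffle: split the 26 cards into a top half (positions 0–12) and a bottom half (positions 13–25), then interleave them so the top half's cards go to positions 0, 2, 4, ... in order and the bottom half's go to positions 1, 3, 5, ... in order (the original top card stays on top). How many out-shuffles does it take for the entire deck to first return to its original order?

The out-shuffle permutes the 26 positions with cycle lengths [1, 1, 4, 20].
Every card is home exactly when every cycle has completed a whole number of laps, i.e. after lcm(1, 4, 20) = 20 out-shuffles.

20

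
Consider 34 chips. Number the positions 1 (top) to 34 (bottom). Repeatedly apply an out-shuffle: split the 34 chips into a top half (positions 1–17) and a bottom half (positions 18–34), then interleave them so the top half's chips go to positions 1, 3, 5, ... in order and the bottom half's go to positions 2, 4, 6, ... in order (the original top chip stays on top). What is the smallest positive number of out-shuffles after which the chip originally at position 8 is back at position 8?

10

Follow position 8 under repeated out-shuffles:
8 → 15 → 29 → 24 → 14 → 27 → 20 → 6 → 11 → 21 → 8
It first returns after 10 out-shuffles.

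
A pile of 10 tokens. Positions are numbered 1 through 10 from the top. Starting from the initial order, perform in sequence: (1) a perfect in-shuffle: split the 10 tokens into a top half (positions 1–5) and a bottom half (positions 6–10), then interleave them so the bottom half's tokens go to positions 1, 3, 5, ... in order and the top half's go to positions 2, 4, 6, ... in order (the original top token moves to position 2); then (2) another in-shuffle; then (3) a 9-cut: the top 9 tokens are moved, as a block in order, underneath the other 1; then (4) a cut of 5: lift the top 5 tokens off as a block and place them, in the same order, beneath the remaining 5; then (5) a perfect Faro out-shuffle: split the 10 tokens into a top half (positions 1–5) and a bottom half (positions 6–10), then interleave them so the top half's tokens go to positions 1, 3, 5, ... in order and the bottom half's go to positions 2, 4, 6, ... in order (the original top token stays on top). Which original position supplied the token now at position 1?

Undo the operations in reverse order, starting from position 1:
  undo op 5 (out-shuffle, from top half): 1 ← 1
  undo op 4 (cut 5): 1 ← 6
  undo op 3 (cut 9): 6 ← 5
  undo op 2 (in-shuffle, from bottom half): 5 ← 8
  undo op 1 (in-shuffle, from top half): 8 ← 4
So the token at position 1 came from original position 4.

4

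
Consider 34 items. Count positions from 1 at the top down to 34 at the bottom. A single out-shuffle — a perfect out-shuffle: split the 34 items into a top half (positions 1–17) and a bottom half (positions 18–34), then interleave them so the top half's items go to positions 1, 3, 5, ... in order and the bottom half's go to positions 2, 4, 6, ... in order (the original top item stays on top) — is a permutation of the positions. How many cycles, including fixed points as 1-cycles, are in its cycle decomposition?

6

Trace each unvisited position around until it returns:
(1) (2 3 5 9 17 33 32 30 26 18) (4 7 13 25 16 31 28 22 10 19) (6 11 21 8 15 29 24 14 27 20) (12 23) (34)
6 cycles in total.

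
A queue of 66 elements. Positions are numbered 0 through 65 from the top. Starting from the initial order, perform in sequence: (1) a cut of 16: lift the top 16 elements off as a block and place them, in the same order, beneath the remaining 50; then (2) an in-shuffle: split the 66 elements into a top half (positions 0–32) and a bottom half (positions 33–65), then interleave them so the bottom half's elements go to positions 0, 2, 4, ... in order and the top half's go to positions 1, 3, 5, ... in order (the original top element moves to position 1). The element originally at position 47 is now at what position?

Track the element from position 47 forward through each operation:
  after op 1 (cut 16): 47 → 31
  after op 2 (in-shuffle): 31 → 63

63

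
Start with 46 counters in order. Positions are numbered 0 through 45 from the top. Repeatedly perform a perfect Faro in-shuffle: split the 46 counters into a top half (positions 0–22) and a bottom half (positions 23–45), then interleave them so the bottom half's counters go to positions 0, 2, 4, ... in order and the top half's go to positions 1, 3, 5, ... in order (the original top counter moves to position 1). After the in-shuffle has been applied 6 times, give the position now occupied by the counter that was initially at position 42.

25

Track the counter's position through each in-shuffle:
42 → 38 → 30 → 14 → 29 → 12 → 25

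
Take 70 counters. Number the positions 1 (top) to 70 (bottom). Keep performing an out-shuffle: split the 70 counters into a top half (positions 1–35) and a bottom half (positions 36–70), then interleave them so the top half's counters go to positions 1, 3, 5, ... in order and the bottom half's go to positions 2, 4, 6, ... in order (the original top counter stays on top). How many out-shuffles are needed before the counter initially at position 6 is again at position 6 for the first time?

Follow position 6 under repeated out-shuffles:
6 → 11 → 21 → 41 → 12 → 23 → 45 → 20 → ... → 6 (length 22)
It first returns after 22 out-shuffles.

22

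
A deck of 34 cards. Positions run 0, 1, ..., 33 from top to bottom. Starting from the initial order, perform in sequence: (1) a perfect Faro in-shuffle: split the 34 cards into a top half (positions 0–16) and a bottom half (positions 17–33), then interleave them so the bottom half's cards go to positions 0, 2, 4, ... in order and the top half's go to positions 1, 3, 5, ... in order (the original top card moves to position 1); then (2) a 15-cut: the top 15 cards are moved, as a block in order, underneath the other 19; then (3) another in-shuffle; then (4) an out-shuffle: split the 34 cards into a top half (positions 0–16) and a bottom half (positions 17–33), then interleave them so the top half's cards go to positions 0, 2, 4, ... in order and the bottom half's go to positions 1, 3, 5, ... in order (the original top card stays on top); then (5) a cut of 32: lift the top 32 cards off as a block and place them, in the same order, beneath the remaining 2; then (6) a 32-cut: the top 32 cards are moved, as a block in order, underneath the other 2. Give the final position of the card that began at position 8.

14

Track the card from position 8 forward through each operation:
  after op 1 (in-shuffle): 8 → 17
  after op 2 (cut 15): 17 → 2
  after op 3 (in-shuffle): 2 → 5
  after op 4 (out-shuffle): 5 → 10
  after op 5 (cut 32): 10 → 12
  after op 6 (cut 32): 12 → 14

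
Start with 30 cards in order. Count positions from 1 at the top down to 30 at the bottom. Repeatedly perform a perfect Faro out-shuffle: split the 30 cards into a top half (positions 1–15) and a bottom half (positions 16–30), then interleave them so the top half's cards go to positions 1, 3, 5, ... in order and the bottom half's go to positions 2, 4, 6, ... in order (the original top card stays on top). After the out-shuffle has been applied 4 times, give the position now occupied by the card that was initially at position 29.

14

Track the card's position through each out-shuffle:
29 → 28 → 26 → 22 → 14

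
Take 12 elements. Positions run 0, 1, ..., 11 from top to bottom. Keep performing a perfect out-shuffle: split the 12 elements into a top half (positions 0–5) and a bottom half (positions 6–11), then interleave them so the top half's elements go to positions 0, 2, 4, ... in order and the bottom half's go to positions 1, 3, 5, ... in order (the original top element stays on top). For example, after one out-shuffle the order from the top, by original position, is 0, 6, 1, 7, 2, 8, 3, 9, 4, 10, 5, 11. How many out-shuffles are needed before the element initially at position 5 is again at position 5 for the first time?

10

Follow position 5 under repeated out-shuffles:
5 → 10 → 9 → 7 → 3 → 6 → 1 → 2 → 4 → 8 → 5
It first returns after 10 out-shuffles.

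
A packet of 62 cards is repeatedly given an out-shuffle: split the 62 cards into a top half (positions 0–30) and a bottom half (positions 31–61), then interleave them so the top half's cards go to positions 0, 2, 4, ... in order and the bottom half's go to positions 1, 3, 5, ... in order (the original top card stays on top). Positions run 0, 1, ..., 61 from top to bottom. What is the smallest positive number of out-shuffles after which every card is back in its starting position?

The out-shuffle permutes the 62 positions with cycle lengths [1, 1, 60].
Every card is home exactly when every cycle has completed a whole number of laps, i.e. after lcm(1, 60) = 60 out-shuffles.

60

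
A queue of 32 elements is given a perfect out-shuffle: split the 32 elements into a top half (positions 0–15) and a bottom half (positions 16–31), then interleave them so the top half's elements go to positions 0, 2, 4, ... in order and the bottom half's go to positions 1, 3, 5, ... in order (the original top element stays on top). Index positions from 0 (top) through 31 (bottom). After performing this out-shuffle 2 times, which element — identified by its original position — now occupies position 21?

13

Work backwards from position 21, undoing one out-shuffle at a time:
21 ← 26 ← 13
So the element now at position 21 started at position 13.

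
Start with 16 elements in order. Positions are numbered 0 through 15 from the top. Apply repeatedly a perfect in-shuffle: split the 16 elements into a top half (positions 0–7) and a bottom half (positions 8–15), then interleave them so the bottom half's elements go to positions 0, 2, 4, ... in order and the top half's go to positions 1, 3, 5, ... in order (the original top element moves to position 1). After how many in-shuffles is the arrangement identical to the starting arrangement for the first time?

The in-shuffle permutes the 16 positions with cycle lengths [8, 8].
Every element is home exactly when every cycle has completed a whole number of laps, i.e. after lcm(8) = 8 in-shuffles.

8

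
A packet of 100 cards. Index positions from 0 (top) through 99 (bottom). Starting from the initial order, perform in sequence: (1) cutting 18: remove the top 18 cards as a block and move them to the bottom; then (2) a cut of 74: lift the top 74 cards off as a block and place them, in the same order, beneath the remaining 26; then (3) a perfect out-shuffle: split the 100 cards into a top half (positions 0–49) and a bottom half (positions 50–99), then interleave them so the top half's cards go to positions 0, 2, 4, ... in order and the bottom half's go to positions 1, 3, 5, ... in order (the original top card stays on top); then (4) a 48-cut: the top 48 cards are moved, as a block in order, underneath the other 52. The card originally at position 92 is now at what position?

Track the card from position 92 forward through each operation:
  after op 1 (cut 18): 92 → 74
  after op 2 (cut 74): 74 → 0
  after op 3 (out-shuffle): 0 → 0
  after op 4 (cut 48): 0 → 52

52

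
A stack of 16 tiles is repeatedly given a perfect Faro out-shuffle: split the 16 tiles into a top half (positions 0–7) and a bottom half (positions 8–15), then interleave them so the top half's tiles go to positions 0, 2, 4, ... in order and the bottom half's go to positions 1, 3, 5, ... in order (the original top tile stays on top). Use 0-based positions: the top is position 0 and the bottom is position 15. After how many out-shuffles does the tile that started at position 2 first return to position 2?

4

Follow position 2 under repeated out-shuffles:
2 → 4 → 8 → 1 → 2
It first returns after 4 out-shuffles.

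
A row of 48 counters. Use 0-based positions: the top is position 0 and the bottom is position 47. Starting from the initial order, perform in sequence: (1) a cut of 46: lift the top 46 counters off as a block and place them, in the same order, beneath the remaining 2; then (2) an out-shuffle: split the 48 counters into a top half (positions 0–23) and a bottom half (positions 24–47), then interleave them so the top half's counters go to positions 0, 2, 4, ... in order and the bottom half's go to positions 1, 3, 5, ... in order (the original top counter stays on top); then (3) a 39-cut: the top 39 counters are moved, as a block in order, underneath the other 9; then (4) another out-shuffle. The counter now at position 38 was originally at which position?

Undo the operations in reverse order, starting from position 38:
  undo op 4 (out-shuffle, from top half): 38 ← 19
  undo op 3 (cut 39): 19 ← 10
  undo op 2 (out-shuffle, from top half): 10 ← 5
  undo op 1 (cut 46): 5 ← 3
So the counter at position 38 came from original position 3.

3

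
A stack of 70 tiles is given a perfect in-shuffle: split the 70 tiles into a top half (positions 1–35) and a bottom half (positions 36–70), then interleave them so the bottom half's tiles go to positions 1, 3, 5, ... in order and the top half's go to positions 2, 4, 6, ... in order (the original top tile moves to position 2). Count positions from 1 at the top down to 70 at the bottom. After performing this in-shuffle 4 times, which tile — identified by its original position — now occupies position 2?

9

Work backwards from position 2, undoing one in-shuffle at a time:
2 ← 1 ← 36 ← 18 ← 9
So the tile now at position 2 started at position 9.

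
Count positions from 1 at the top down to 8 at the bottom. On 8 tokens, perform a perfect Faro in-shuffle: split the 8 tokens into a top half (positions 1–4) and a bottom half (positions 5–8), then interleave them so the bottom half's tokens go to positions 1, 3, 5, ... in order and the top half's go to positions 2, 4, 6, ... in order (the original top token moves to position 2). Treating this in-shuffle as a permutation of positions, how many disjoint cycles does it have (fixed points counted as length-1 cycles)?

2

Trace each unvisited position around until it returns:
(1 2 4 8 7 5) (3 6)
2 cycles in total.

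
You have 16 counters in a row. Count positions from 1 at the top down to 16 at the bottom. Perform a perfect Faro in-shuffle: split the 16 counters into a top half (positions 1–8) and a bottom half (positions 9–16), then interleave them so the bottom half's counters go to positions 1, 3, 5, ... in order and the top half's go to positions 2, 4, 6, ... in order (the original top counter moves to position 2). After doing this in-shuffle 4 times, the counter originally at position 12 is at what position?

Track the counter's position through each in-shuffle:
12 → 7 → 14 → 11 → 5

5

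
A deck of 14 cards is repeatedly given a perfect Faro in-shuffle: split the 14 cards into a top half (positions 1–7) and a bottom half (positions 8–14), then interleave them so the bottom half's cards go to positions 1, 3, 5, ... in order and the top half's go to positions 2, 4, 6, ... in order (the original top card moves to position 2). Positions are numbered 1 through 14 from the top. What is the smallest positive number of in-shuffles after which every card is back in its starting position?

4

The in-shuffle permutes the 14 positions with cycle lengths [2, 4, 4, 4].
Every card is home exactly when every cycle has completed a whole number of laps, i.e. after lcm(2, 4) = 4 in-shuffles.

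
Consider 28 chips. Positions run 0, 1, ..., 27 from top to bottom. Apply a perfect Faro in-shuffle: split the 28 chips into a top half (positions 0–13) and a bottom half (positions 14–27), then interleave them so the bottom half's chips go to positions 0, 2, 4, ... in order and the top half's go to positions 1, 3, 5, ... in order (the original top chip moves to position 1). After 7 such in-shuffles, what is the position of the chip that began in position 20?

19

Track the chip's position through each in-shuffle:
20 → 12 → 25 → 22 → 16 → 4 → 9 → 19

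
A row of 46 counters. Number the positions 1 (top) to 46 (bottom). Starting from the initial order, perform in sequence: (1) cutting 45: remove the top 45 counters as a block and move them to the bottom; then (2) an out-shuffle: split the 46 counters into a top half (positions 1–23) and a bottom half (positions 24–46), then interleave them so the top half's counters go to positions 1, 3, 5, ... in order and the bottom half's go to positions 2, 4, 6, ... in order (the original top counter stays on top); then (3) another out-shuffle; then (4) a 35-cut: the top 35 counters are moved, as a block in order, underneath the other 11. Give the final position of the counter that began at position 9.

2

Track the counter from position 9 forward through each operation:
  after op 1 (cut 45): 9 → 10
  after op 2 (out-shuffle): 10 → 19
  after op 3 (out-shuffle): 19 → 37
  after op 4 (cut 35): 37 → 2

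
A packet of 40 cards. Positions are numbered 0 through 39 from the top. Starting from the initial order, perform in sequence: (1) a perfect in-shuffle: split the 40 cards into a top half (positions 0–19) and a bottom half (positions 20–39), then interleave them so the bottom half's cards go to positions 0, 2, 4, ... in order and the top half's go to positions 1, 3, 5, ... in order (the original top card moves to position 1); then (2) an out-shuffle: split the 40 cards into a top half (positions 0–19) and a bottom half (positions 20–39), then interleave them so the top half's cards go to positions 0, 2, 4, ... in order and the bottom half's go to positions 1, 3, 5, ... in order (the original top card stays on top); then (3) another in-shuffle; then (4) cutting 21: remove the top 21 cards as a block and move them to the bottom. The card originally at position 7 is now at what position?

39

Track the card from position 7 forward through each operation:
  after op 1 (in-shuffle): 7 → 15
  after op 2 (out-shuffle): 15 → 30
  after op 3 (in-shuffle): 30 → 20
  after op 4 (cut 21): 20 → 39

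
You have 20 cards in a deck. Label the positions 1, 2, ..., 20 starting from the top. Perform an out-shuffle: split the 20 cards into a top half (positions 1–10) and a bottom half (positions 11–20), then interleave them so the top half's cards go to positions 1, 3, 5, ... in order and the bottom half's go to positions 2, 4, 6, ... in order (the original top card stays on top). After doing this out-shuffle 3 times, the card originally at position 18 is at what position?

4

Track the card's position through each out-shuffle:
18 → 16 → 12 → 4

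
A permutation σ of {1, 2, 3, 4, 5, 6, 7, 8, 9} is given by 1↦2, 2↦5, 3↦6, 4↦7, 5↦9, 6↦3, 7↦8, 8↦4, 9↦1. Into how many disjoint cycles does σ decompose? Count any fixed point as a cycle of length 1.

Cycle decomposition: (1 2 5 9) (3 6) (4 7 8).
3 cycles.

3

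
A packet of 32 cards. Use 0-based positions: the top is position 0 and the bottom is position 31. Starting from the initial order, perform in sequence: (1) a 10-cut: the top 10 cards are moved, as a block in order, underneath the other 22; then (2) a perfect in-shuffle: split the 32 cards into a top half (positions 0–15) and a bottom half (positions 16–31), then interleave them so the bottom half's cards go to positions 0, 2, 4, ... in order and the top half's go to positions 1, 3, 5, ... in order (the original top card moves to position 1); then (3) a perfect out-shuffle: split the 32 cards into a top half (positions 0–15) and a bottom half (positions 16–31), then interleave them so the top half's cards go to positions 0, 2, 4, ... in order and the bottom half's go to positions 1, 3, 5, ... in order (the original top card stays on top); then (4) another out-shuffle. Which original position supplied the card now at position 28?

13

Undo the operations in reverse order, starting from position 28:
  undo op 4 (out-shuffle, from top half): 28 ← 14
  undo op 3 (out-shuffle, from top half): 14 ← 7
  undo op 2 (in-shuffle, from top half): 7 ← 3
  undo op 1 (cut 10): 3 ← 13
So the card at position 28 came from original position 13.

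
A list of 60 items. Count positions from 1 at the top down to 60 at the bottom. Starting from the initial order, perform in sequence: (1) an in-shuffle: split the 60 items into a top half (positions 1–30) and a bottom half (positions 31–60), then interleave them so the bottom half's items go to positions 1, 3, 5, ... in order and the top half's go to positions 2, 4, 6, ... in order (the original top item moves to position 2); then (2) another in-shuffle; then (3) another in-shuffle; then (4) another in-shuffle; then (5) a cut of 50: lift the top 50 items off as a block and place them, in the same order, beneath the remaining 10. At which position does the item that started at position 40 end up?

40

Track the item from position 40 forward through each operation:
  after op 1 (in-shuffle): 40 → 19
  after op 2 (in-shuffle): 19 → 38
  after op 3 (in-shuffle): 38 → 15
  after op 4 (in-shuffle): 15 → 30
  after op 5 (cut 50): 30 → 40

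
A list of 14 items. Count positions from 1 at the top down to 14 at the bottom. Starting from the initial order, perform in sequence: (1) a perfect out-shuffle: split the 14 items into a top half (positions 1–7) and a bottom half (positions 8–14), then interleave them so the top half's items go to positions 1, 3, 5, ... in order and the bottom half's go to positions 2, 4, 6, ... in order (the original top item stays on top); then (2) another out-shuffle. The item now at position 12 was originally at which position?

Undo the operations in reverse order, starting from position 12:
  undo op 2 (out-shuffle, from bottom half): 12 ← 13
  undo op 1 (out-shuffle, from top half): 13 ← 7
So the item at position 12 came from original position 7.

7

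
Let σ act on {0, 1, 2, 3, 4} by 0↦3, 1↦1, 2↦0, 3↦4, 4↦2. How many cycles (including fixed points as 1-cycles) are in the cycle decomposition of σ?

Cycle decomposition: (0 3 4 2) (1).
2 cycles.

2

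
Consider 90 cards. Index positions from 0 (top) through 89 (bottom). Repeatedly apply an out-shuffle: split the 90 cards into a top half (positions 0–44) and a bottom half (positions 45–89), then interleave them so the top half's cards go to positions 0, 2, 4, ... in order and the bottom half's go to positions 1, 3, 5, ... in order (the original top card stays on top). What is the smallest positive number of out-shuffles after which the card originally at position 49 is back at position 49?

Follow position 49 under repeated out-shuffles:
49 → 9 → 18 → 36 → 72 → 55 → 21 → 42 → 84 → 79 → 69 → 49
It first returns after 11 out-shuffles.

11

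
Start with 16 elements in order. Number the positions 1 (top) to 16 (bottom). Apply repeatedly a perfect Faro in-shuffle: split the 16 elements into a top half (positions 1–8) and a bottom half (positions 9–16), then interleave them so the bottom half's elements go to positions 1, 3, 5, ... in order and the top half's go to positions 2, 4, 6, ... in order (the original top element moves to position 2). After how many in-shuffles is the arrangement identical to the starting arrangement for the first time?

The in-shuffle permutes the 16 positions with cycle lengths [8, 8].
Every element is home exactly when every cycle has completed a whole number of laps, i.e. after lcm(8) = 8 in-shuffles.

8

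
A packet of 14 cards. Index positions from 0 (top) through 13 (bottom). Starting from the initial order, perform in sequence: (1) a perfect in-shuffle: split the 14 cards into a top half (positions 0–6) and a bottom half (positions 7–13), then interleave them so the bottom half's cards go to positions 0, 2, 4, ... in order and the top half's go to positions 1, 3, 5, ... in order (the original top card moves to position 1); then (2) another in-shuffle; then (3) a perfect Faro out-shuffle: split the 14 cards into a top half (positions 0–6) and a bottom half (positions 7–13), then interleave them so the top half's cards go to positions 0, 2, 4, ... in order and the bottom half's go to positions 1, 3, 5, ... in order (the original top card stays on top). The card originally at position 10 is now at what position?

Track the card from position 10 forward through each operation:
  after op 1 (in-shuffle): 10 → 6
  after op 2 (in-shuffle): 6 → 13
  after op 3 (out-shuffle): 13 → 13

13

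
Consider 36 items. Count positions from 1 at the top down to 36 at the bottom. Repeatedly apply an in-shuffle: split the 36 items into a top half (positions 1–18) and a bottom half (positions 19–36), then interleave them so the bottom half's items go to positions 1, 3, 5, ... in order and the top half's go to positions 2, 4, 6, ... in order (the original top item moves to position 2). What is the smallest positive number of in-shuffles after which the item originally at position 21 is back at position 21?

36

Follow position 21 under repeated in-shuffles:
21 → 5 → 10 → 20 → 3 → 6 → 12 → 24 → ... → 21 (length 36)
It first returns after 36 in-shuffles.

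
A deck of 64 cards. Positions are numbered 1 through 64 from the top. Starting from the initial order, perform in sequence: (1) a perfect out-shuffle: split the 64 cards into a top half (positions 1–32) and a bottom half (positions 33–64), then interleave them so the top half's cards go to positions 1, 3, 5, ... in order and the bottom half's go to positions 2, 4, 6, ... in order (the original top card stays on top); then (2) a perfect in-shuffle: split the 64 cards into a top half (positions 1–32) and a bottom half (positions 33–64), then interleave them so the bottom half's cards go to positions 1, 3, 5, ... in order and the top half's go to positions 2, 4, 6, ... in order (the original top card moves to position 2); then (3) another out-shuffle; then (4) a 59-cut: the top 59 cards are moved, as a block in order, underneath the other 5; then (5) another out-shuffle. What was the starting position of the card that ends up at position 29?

Undo the operations in reverse order, starting from position 29:
  undo op 5 (out-shuffle, from top half): 29 ← 15
  undo op 4 (cut 59): 15 ← 10
  undo op 3 (out-shuffle, from bottom half): 10 ← 37
  undo op 2 (in-shuffle, from bottom half): 37 ← 51
  undo op 1 (out-shuffle, from top half): 51 ← 26
So the card at position 29 came from original position 26.

26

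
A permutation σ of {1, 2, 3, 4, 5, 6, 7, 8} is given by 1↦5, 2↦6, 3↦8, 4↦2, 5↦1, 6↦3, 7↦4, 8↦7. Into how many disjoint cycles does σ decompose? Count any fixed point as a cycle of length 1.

2

Cycle decomposition: (1 5) (2 6 3 8 7 4).
2 cycles.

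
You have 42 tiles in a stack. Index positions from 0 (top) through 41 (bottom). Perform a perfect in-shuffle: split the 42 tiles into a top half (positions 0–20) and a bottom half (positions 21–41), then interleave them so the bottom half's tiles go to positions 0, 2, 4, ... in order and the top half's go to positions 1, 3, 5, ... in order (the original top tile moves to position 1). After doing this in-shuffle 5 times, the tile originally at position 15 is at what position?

38

Track the tile's position through each in-shuffle:
15 → 31 → 20 → 41 → 40 → 38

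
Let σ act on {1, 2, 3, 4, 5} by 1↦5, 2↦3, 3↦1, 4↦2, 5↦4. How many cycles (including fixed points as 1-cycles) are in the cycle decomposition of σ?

1

Cycle decomposition: (1 5 4 2 3).
1 cycle.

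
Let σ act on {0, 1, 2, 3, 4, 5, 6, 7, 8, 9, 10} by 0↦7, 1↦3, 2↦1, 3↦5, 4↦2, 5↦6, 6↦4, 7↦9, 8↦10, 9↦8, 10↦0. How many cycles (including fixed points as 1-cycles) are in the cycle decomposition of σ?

2

Cycle decomposition: (0 7 9 8 10) (1 3 5 6 4 2).
2 cycles.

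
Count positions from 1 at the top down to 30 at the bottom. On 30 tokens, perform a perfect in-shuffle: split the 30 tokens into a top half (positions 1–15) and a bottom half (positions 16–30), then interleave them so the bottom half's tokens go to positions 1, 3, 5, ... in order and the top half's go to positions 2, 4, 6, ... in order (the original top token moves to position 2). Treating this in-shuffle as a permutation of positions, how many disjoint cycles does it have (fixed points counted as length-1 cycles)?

6

Trace each unvisited position around until it returns:
(1 2 4 8 16) (3 6 12 24 17) (5 10 20 9 18) (7 14 28 25 19) (11 22 13 26 21) (15 30 29 27 23)
6 cycles in total.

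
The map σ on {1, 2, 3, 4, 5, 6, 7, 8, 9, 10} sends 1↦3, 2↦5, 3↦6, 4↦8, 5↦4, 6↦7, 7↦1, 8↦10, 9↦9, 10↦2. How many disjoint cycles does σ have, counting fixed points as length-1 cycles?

3

Cycle decomposition: (1 3 6 7) (2 5 4 8 10) (9).
3 cycles.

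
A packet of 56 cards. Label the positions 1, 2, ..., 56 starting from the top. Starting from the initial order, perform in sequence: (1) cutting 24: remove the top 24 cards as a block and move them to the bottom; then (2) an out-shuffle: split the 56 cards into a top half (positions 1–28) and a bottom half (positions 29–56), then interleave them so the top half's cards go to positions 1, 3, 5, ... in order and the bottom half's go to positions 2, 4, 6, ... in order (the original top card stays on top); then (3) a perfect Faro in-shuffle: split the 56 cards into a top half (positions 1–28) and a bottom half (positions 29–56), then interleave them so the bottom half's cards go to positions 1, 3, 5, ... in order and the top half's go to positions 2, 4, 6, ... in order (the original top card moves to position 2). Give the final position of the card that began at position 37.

Track the card from position 37 forward through each operation:
  after op 1 (cut 24): 37 → 13
  after op 2 (out-shuffle): 13 → 25
  after op 3 (in-shuffle): 25 → 50

50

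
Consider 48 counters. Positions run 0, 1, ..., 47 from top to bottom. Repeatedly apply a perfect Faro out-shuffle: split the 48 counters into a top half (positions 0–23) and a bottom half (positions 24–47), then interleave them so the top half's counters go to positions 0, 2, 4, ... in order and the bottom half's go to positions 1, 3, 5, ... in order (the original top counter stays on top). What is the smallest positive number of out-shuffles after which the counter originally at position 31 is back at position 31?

23

Follow position 31 under repeated out-shuffles:
31 → 15 → 30 → 13 → 26 → 5 → 10 → 20 → ... → 31 (length 23)
It first returns after 23 out-shuffles.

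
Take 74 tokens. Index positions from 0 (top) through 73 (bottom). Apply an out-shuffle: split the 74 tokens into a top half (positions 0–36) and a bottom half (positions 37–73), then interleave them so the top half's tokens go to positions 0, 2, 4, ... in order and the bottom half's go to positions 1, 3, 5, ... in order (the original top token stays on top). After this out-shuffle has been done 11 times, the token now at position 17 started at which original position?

59

Work backwards from position 17, undoing one out-shuffle at a time:
17 ← 45 ← 59 ← 66 ← 33 ← 53 ← 63 ← 68 ← 34 ← 17 ← 45 ← 59
So the token now at position 17 started at position 59.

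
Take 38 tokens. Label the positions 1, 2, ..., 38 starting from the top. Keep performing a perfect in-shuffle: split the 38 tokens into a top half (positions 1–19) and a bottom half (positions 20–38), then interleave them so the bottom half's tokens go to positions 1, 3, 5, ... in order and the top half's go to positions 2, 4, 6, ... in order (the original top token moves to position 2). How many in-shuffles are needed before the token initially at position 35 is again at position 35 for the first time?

Follow position 35 under repeated in-shuffles:
35 → 31 → 23 → 7 → 14 → 28 → 17 → 34 → 29 → 19 → 38 → 37 → 35
It first returns after 12 in-shuffles.

12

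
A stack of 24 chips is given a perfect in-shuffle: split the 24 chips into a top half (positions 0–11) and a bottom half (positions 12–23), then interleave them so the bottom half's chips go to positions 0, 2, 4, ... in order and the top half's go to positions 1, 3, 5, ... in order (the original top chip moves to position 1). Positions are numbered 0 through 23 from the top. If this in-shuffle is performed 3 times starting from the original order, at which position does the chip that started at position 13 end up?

11

Track the chip's position through each in-shuffle:
13 → 2 → 5 → 11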